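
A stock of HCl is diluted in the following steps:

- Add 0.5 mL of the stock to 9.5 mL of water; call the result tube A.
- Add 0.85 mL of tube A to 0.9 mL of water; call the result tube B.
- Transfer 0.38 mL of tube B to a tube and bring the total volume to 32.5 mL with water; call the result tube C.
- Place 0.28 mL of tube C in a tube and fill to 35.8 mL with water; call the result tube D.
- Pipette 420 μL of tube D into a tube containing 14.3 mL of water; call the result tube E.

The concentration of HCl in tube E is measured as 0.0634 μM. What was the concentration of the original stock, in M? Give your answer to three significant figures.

1.00 M

Step 1: 0.5 mL + 9.5 mL = 10 mL total → factor 10/0.5 = 20
Step 2: 0.85 mL + 0.9 mL = 1.75 mL total → factor 1.75/0.85 = 2.0588
Step 3: 0.38 mL brought to 32.5 mL → factor 32.5/0.38 = 85.526
Step 4: 0.28 mL brought to 35.8 mL → factor 35.8/0.28 = 127.86
Step 5: 420 μL + 14.3 mL = 14720 μL total → factor 14720/420 = 35.048
Overall dilution factor = 20 × 2.0588 × 85.526 × 127.86 × 35.048 = 1.5781 × 10^7
Stock = 0.0634 μM × 1.5781 × 10^7 = 1.001 × 10^6 μM = 1.00 M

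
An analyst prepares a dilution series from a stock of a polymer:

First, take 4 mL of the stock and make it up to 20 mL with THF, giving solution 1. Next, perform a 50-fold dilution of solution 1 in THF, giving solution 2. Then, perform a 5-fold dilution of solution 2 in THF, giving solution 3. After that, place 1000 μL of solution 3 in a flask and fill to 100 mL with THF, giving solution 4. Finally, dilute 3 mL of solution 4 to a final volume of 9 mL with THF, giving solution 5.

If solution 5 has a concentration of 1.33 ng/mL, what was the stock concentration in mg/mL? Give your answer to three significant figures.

Step 1: 4 mL brought to 20 mL → factor 20/4 = 5
Step 2: 50-fold → factor 50
Step 3: 5-fold → factor 5
Step 4: 1000 μL brought to 100 mL → factor 1 × 10^5/1000 = 100
Step 5: 3 mL brought to 9 mL → factor 9/3 = 3
Overall dilution factor = 5 × 50 × 5 × 100 × 3 = 3.75 × 10^5
Stock = 1.33 ng/mL × 3.75 × 10^5 = 4.988 × 10^5 ng/mL = 0.499 mg/mL

0.499 mg/mL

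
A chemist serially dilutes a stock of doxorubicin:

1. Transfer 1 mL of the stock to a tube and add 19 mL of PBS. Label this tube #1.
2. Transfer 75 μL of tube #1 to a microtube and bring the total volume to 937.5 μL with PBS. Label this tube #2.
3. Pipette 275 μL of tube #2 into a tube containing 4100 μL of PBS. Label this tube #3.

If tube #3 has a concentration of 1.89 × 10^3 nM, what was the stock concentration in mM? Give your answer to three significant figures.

7.52 mM

Step 1: 1 mL + 19 mL = 20 mL total → factor 20/1 = 20
Step 2: 75 μL brought to 937.5 μL → factor 937.5/75 = 12.5
Step 3: 275 μL + 4100 μL = 4375 μL total → factor 4375/275 = 15.909
Overall dilution factor = 20 × 12.5 × 15.909 = 3977.3
Stock = 1.89 × 10^3 nM × 3977.3 = 7.517 × 10^6 nM = 7.52 mM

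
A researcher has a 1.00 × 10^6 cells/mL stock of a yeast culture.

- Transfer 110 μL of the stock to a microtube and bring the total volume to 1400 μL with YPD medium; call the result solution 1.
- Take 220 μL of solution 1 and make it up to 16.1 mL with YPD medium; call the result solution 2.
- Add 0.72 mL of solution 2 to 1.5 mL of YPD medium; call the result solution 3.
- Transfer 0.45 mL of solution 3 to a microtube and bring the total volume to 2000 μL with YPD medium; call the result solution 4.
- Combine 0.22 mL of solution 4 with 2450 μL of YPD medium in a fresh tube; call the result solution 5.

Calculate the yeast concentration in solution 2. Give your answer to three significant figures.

Step 1: 110 μL brought to 1400 μL → factor 1400/110 = 12.727
Step 2: 220 μL brought to 16.1 mL → factor 16100/220 = 73.182
Dilution factor through solution 2 = 12.727 × 73.182 = 931.4
[solution 2] = 1.00 × 10^6 cells/mL / 931.4 = 1.07 × 10^3 cells/mL

1.07 × 10^3 cells/mL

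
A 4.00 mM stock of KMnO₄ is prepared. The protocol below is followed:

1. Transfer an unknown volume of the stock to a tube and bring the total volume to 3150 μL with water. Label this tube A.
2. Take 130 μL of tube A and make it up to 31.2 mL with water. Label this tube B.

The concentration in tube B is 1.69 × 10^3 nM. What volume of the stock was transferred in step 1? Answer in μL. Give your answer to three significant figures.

319 μL

Step 1: v brought to 3150 μL → factor = 3150 μL/v
Step 2: 130 μL brought to 31.2 mL → factor 31200/130 = 240
Product of known-step factors = 240
Overall factor = 4.00 mM / (1.69 × 10^3 nM) = 2366.9
Step-1 factor = 2366.9 / 240 = 9.8619
v = 3150 μL / 9.8619 = 319 μL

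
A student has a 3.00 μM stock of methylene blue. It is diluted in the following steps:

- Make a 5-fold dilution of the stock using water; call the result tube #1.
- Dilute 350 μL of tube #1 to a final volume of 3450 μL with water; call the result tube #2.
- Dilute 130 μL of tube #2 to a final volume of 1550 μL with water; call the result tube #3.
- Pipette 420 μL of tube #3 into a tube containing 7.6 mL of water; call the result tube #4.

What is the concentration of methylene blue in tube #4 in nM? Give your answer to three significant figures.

Step 1: 5-fold → factor 5
Step 2: 350 μL brought to 3450 μL → factor 3450/350 = 9.8571
Step 3: 130 μL brought to 1550 μL → factor 1550/130 = 11.923
Step 4: 420 μL + 7.6 mL = 8020 μL total → factor 8020/420 = 19.095
Overall dilution factor = 5 × 9.8571 × 11.923 × 19.095 = 11221
Final = 3.00 μM / 11221 = 0.0002674 μM = 0.267 nM

0.267 nM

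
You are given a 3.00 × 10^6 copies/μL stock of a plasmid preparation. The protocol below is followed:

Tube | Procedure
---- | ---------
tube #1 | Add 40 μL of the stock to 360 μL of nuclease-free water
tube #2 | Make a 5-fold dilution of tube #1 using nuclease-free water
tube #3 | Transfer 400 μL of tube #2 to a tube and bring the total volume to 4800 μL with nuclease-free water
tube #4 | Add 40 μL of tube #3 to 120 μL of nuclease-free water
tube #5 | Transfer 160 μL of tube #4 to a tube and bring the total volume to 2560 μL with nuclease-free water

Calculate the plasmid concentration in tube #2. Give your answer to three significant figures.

Step 1: 40 μL + 360 μL = 400 μL total → factor 400/40 = 10
Step 2: 5-fold → factor 5
Dilution factor through tube #2 = 10 × 5 = 50
[tube #2] = 3.00 × 10^6 copies/μL / 50 = 6.00 × 10^4 copies/μL

6.00 × 10^4 copies/μL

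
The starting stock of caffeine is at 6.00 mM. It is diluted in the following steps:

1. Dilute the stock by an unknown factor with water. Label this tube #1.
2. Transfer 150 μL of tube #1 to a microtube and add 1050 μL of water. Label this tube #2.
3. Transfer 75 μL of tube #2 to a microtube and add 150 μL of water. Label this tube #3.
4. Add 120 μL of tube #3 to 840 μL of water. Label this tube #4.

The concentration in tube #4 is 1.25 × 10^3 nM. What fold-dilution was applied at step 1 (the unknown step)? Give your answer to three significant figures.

25.0-fold

Step 1: unknown factor x
Step 2: 150 μL + 1050 μL = 1200 μL total → factor 1200/150 = 8
Step 3: 75 μL + 150 μL = 225 μL total → factor 225/75 = 3
Step 4: 120 μL + 840 μL = 960 μL total → factor 960/120 = 8
Product of known-step factors = 192
Overall factor = 6.00 mM / (1.25 × 10^3 nM) = 4800
x = 4800 / 192 = 25.0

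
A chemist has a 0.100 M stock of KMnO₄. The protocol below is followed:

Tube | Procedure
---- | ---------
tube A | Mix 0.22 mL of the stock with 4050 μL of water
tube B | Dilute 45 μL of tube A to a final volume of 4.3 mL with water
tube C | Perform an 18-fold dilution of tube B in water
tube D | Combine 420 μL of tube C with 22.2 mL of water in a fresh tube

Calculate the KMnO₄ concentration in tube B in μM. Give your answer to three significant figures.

53.9 μM

Step 1: 0.22 mL + 4050 μL = 4.27 mL total → factor 4.27/0.22 = 19.409
Step 2: 45 μL brought to 4.3 mL → factor 4300/45 = 95.556
Dilution factor through tube B = 19.409 × 95.556 = 1854.6
[tube B] = 0.100 M / 1854.6 = 5.392 × 10^-5 M = 53.9 μM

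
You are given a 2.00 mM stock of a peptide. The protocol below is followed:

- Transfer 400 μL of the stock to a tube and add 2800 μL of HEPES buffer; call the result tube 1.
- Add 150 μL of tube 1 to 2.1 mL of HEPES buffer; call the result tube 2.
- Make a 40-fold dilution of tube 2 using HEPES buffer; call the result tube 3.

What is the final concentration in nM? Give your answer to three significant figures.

Step 1: 400 μL + 2800 μL = 3200 μL total → factor 3200/400 = 8
Step 2: 150 μL + 2.1 mL = 2250 μL total → factor 2250/150 = 15
Step 3: 40-fold → factor 40
Overall dilution factor = 8 × 15 × 40 = 4800
Final = 2.00 mM / 4800 = 0.0004167 mM = 417 nM

417 nM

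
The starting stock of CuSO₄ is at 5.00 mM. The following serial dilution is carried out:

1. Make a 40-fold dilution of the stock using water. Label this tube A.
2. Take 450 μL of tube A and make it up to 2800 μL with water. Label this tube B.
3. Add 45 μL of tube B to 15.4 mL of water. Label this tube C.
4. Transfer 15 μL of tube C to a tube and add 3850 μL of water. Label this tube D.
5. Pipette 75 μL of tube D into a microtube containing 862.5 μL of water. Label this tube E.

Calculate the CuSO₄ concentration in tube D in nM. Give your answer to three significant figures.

0.227 nM

Step 1: 40-fold → factor 40
Step 2: 450 μL brought to 2800 μL → factor 2800/450 = 6.2222
Step 3: 45 μL + 15.4 mL = 15445 μL total → factor 15445/45 = 343.22
Step 4: 15 μL + 3850 μL = 3865 μL total → factor 3865/15 = 257.67
Dilution factor through tube D = 40 × 6.2222 × 343.22 × 257.67 = 2.2011 × 10^7
[tube D] = 5.00 mM / 2.2011 × 10^7 = 2.272 × 10^-7 mM = 0.227 nM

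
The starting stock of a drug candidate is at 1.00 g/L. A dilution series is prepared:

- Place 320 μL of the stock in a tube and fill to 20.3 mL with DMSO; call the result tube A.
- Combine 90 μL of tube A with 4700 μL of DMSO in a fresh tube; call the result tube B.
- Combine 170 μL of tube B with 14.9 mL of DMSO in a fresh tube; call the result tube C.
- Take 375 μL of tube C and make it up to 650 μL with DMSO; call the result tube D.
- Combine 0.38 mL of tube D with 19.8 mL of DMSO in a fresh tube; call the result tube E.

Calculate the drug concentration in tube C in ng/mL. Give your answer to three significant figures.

Step 1: 320 μL brought to 20.3 mL → factor 20300/320 = 63.438
Step 2: 90 μL + 4700 μL = 4790 μL total → factor 4790/90 = 53.222
Step 3: 170 μL + 14.9 mL = 15070 μL total → factor 15070/170 = 88.647
Dilution factor through tube C = 63.438 × 53.222 × 88.647 = 2.993 × 10^5
[tube C] = 1.00 g/L / 2.993 × 10^5 = 3.341 × 10^-6 g/L = 3.34 ng/mL

3.34 ng/mL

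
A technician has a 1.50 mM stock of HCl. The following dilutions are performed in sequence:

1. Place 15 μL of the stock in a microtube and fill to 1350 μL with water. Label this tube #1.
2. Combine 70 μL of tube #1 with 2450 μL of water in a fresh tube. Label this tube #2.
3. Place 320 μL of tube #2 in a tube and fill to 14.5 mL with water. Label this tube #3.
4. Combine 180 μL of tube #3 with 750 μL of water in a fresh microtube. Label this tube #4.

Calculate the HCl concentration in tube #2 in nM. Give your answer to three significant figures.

463 nM

Step 1: 15 μL brought to 1350 μL → factor 1350/15 = 90
Step 2: 70 μL + 2450 μL = 2520 μL total → factor 2520/70 = 36
Dilution factor through tube #2 = 90 × 36 = 3240
[tube #2] = 1.50 mM / 3240 = 0.0004630 mM = 463 nM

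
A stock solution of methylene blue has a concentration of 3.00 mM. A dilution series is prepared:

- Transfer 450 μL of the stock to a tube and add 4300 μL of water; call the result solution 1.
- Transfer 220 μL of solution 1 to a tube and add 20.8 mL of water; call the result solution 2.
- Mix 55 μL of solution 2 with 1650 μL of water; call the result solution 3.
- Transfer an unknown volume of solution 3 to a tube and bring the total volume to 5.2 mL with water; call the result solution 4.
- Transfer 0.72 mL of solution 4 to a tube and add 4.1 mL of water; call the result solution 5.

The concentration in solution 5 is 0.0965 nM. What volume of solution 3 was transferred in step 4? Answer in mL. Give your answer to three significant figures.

0.0350 mL

Step 1: 450 μL + 4300 μL = 4750 μL total → factor 4750/450 = 10.556
Step 2: 220 μL + 20.8 mL = 21020 μL total → factor 21020/220 = 95.545
Step 3: 55 μL + 1650 μL = 1705 μL total → factor 1705/55 = 31
Step 4: v brought to 5.2 mL → factor = 5.2 mL/v
Step 5: 0.72 mL + 4.1 mL = 4.82 mL total → factor 4.82/0.72 = 6.6944
Product of known-step factors = 2.093 × 10^5
Overall factor = 3.00 mM / (0.0965 nM) = 3.1088 × 10^7
Step-4 factor = 3.1088 × 10^7 / 2.093 × 10^5 = 148.53
v = 5.2 mL / 148.53 = 0.0350 mL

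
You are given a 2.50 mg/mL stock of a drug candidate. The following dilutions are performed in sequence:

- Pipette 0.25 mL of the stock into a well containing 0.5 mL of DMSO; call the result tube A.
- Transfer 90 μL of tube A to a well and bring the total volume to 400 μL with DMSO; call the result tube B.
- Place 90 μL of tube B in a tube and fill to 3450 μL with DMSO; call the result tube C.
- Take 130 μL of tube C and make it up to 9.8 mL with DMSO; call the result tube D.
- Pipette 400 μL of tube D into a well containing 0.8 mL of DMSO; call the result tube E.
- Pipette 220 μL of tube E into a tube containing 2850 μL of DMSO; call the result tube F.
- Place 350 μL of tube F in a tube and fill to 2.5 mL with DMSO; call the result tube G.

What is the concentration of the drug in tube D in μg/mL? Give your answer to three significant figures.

0.0649 μg/mL

Step 1: 0.25 mL + 0.5 mL = 0.75 mL total → factor 0.75/0.25 = 3
Step 2: 90 μL brought to 400 μL → factor 400/90 = 4.4444
Step 3: 90 μL brought to 3450 μL → factor 3450/90 = 38.333
Step 4: 130 μL brought to 9.8 mL → factor 9800/130 = 75.385
Dilution factor through tube D = 3 × 4.4444 × 38.333 × 75.385 = 38530
[tube D] = 2.50 mg/mL / 38530 = 6.488 × 10^-5 mg/mL = 0.0649 μg/mL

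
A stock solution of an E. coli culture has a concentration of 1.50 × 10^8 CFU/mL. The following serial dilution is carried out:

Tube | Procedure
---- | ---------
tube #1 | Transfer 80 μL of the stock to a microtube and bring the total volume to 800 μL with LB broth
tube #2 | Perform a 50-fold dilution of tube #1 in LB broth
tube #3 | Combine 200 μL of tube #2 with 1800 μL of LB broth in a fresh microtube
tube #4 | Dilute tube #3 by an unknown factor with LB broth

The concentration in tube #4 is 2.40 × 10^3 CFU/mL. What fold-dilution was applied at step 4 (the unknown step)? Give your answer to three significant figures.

Step 1: 80 μL brought to 800 μL → factor 800/80 = 10
Step 2: 50-fold → factor 50
Step 3: 200 μL + 1800 μL = 2000 μL total → factor 2000/200 = 10
Step 4: unknown factor x
Product of known-step factors = 5000
Overall factor = 1.50 × 10^8 CFU/mL / (2.40 × 10^3 CFU/mL) = 62500
x = 62500 / 5000 = 12.5

12.5-fold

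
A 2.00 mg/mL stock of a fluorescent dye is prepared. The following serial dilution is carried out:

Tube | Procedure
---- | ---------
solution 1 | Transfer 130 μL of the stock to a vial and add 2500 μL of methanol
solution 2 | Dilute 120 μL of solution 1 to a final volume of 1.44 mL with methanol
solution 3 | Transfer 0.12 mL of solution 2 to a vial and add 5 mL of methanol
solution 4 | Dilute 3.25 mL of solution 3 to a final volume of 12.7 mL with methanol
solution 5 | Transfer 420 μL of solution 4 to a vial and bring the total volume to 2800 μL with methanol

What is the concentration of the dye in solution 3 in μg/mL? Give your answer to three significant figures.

Step 1: 130 μL + 2500 μL = 2630 μL total → factor 2630/130 = 20.231
Step 2: 120 μL brought to 1.44 mL → factor 1440/120 = 12
Step 3: 0.12 mL + 5 mL = 5.12 mL total → factor 5.12/0.12 = 42.667
Dilution factor through solution 3 = 20.231 × 12 × 42.667 = 10358
[solution 3] = 2.00 mg/mL / 10358 = 0.0001931 mg/mL = 0.193 μg/mL

0.193 μg/mL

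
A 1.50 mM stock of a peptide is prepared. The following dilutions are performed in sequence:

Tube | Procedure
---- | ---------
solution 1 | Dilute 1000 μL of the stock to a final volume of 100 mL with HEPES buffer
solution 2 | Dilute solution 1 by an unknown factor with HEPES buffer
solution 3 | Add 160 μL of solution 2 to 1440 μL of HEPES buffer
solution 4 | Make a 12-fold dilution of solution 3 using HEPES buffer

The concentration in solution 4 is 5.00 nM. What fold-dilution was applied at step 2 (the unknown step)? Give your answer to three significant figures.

25.0-fold

Step 1: 1000 μL brought to 100 mL → factor 1 × 10^5/1000 = 100
Step 2: unknown factor x
Step 3: 160 μL + 1440 μL = 1600 μL total → factor 1600/160 = 10
Step 4: 12-fold → factor 12
Product of known-step factors = 12000
Overall factor = 1.50 mM / (5.00 nM) = 3 × 10^5
x = 3 × 10^5 / 12000 = 25.0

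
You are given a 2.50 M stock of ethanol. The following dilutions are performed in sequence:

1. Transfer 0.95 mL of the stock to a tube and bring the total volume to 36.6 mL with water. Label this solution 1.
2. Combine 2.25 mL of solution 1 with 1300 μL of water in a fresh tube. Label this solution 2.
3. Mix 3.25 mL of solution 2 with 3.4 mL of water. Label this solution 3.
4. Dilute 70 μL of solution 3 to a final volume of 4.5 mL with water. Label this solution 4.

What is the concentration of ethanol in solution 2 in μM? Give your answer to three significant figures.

Step 1: 0.95 mL brought to 36.6 mL → factor 36.6/0.95 = 38.526
Step 2: 2.25 mL + 1300 μL = 3.55 mL total → factor 3.55/2.25 = 1.5778
Dilution factor through solution 2 = 38.526 × 1.5778 = 60.786
[solution 2] = 2.50 M / 60.786 = 0.04113 M = 4.11 × 10^4 μM

4.11 × 10^4 μM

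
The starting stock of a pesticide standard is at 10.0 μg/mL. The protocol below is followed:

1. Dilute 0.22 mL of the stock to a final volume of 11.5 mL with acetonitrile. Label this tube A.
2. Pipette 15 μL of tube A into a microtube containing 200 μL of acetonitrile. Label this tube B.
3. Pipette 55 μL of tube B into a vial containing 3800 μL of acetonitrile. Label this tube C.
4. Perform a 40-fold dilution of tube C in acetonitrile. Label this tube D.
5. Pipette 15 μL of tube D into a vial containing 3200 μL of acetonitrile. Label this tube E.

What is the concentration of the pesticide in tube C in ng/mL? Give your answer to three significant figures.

Step 1: 0.22 mL brought to 11.5 mL → factor 11.5/0.22 = 52.273
Step 2: 15 μL + 200 μL = 215 μL total → factor 215/15 = 14.333
Step 3: 55 μL + 3800 μL = 3855 μL total → factor 3855/55 = 70.091
Dilution factor through tube C = 52.273 × 14.333 × 70.091 = 52515
[tube C] = 10.0 μg/mL / 52515 = 0.0001904 μg/mL = 0.190 ng/mL

0.190 ng/mL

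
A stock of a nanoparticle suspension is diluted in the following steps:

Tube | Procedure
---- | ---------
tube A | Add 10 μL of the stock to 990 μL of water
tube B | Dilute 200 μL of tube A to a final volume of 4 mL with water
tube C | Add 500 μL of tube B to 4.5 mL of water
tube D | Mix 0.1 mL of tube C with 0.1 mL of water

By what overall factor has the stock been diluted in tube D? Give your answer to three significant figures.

Step 1: 10 μL + 990 μL = 1000 μL total → factor 1000/10 = 100
Step 2: 200 μL brought to 4 mL → factor 4000/200 = 20
Step 3: 500 μL + 4.5 mL = 5000 μL total → factor 5000/500 = 10
Step 4: 0.1 mL + 0.1 mL = 0.2 mL total → factor 0.2/0.1 = 2
Overall dilution factor = 100 × 20 × 10 × 2 = 40000

4.00 × 10^4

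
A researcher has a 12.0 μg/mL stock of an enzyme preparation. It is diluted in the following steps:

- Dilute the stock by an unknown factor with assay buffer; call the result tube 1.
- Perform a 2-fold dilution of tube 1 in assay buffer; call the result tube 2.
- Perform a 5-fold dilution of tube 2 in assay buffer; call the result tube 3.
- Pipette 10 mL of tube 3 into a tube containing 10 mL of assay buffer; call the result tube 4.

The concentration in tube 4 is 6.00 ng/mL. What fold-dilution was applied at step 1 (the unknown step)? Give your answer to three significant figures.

Step 1: unknown factor x
Step 2: 2-fold → factor 2
Step 3: 5-fold → factor 5
Step 4: 10 mL + 10 mL = 20 mL total → factor 20/10 = 2
Product of known-step factors = 20
Overall factor = 12.0 μg/mL / (6.00 ng/mL) = 2000
x = 2000 / 20 = 100

100-fold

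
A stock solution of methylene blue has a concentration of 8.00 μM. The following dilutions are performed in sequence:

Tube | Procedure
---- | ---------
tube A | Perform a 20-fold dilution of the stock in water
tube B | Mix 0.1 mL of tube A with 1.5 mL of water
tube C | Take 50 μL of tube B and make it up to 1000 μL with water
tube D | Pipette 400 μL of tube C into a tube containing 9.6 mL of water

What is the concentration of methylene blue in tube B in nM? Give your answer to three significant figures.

25.0 nM

Step 1: 20-fold → factor 20
Step 2: 0.1 mL + 1.5 mL = 1.6 mL total → factor 1.6/0.1 = 16
Dilution factor through tube B = 20 × 16 = 320
[tube B] = 8.00 μM / 320 = 0.02500 μM = 25.0 nM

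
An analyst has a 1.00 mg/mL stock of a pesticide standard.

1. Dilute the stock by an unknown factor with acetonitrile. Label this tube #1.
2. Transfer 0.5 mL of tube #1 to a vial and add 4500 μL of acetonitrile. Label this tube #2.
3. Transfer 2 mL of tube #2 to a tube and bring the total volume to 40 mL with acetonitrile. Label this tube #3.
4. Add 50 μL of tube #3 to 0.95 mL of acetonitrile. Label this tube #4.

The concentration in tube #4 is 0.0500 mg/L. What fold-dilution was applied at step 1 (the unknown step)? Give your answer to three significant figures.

5.00-fold

Step 1: unknown factor x
Step 2: 0.5 mL + 4500 μL = 5 mL total → factor 5/0.5 = 10
Step 3: 2 mL brought to 40 mL → factor 40/2 = 20
Step 4: 50 μL + 0.95 mL = 1000 μL total → factor 1000/50 = 20
Product of known-step factors = 4000
Overall factor = 1.00 mg/mL / (0.0500 mg/L) = 20000
x = 20000 / 4000 = 5.00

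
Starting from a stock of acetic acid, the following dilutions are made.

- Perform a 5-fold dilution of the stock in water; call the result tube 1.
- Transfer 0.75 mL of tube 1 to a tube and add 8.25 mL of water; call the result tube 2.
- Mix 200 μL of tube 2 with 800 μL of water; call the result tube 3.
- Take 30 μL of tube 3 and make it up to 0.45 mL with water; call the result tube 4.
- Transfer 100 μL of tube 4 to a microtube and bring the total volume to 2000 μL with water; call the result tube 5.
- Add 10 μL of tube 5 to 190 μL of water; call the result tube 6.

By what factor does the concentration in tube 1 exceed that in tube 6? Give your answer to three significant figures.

3.60 × 10^5

Step 1: 5-fold → factor 5
Step 2: 0.75 mL + 8.25 mL = 9 mL total → factor 9/0.75 = 12
Step 3: 200 μL + 800 μL = 1000 μL total → factor 1000/200 = 5
Step 4: 30 μL brought to 0.45 mL → factor 450/30 = 15
Step 5: 100 μL brought to 2000 μL → factor 2000/100 = 20
Step 6: 10 μL + 190 μL = 200 μL total → factor 200/10 = 20
Dilution factor to tube 1 = 5; to tube 6 = 1.8 × 10^6
[tube 1]/[tube 6] = (factor to tube 6)/(factor to tube 1) = 1.8 × 10^6/5 = 3.60 × 10^5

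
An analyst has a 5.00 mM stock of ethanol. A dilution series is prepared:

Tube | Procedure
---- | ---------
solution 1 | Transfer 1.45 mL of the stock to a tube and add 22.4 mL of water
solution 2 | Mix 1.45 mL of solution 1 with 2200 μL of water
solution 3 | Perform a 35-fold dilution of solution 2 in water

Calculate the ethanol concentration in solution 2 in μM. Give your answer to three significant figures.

121 μM

Step 1: 1.45 mL + 22.4 mL = 23.85 mL total → factor 23.85/1.45 = 16.448
Step 2: 1.45 mL + 2200 μL = 3.65 mL total → factor 3.65/1.45 = 2.5172
Dilution factor through solution 2 = 16.448 × 2.5172 = 41.404
[solution 2] = 5.00 mM / 41.404 = 0.1208 mM = 121 μM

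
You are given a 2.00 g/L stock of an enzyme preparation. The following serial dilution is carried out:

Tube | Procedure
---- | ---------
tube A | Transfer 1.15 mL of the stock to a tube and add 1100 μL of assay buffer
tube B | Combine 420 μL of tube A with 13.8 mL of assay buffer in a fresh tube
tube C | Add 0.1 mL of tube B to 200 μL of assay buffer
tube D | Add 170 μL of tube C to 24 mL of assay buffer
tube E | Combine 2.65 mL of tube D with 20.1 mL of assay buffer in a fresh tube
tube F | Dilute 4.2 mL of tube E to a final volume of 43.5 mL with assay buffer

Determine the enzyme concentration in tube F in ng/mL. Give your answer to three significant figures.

Step 1: 1.15 mL + 1100 μL = 2.25 mL total → factor 2.25/1.15 = 1.9565
Step 2: 420 μL + 13.8 mL = 14220 μL total → factor 14220/420 = 33.857
Step 3: 0.1 mL + 200 μL = 0.3 mL total → factor 0.3/0.1 = 3
Step 4: 170 μL + 24 mL = 24170 μL total → factor 24170/170 = 142.18
Step 5: 2.65 mL + 20.1 mL = 22.75 mL total → factor 22.75/2.65 = 8.5849
Step 6: 4.2 mL brought to 43.5 mL → factor 43.5/4.2 = 10.357
Overall dilution factor = 1.9565 × 33.857 × 3 × 142.18 × 8.5849 × 10.357 = 2.5122 × 10^6
Final = 2.00 g/L / 2.5122 × 10^6 = 7.961 × 10^-7 g/L = 0.796 ng/mL

0.796 ng/mL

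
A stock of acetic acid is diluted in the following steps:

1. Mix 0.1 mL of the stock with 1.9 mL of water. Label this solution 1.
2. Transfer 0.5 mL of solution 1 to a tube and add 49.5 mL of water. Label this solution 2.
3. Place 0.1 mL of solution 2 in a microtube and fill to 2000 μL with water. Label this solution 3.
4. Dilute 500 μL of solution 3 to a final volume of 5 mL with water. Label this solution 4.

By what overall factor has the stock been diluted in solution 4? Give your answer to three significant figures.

4.00 × 10^5

Step 1: 0.1 mL + 1.9 mL = 2 mL total → factor 2/0.1 = 20
Step 2: 0.5 mL + 49.5 mL = 50 mL total → factor 50/0.5 = 100
Step 3: 0.1 mL brought to 2000 μL → factor 2/0.1 = 20
Step 4: 500 μL brought to 5 mL → factor 5000/500 = 10
Overall dilution factor = 20 × 100 × 20 × 10 = 4 × 10^5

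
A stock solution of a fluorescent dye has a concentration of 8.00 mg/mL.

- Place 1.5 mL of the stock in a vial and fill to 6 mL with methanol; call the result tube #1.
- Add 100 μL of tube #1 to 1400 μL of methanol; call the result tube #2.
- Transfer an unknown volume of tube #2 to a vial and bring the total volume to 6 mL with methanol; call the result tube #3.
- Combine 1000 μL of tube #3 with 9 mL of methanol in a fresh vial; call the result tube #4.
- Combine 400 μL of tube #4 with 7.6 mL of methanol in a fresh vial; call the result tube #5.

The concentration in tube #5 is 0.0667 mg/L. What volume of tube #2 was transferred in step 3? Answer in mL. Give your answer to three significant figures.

0.600 mL

Step 1: 1.5 mL brought to 6 mL → factor 6/1.5 = 4
Step 2: 100 μL + 1400 μL = 1500 μL total → factor 1500/100 = 15
Step 3: v brought to 6 mL → factor = 6 mL/v
Step 4: 1000 μL + 9 mL = 10000 μL total → factor 10000/1000 = 10
Step 5: 400 μL + 7.6 mL = 8000 μL total → factor 8000/400 = 20
Product of known-step factors = 12000
Overall factor = 8.00 mg/mL / (0.0667 mg/L) = 1.1994 × 10^5
Step-3 factor = 1.1994 × 10^5 / 12000 = 9.995
v = 6 mL / 9.995 = 0.600 mL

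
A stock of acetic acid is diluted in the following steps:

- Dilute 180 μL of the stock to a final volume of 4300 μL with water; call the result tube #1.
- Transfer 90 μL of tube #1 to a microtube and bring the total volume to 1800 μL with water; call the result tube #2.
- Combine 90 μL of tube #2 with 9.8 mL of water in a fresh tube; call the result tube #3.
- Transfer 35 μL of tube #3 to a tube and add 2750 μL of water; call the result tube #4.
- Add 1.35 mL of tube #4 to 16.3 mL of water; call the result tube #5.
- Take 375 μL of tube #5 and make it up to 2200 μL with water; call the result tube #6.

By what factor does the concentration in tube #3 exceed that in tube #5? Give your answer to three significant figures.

Step 1: 180 μL brought to 4300 μL → factor 4300/180 = 23.889
Step 2: 90 μL brought to 1800 μL → factor 1800/90 = 20
Step 3: 90 μL + 9.8 mL = 9890 μL total → factor 9890/90 = 109.89
Step 4: 35 μL + 2750 μL = 2785 μL total → factor 2785/35 = 79.571
Step 5: 1.35 mL + 16.3 mL = 17.65 mL total → factor 17.65/1.35 = 13.074
Dilution factor to tube #3 = 52502; to tube #5 = 5.462 × 10^7
[tube #3]/[tube #5] = (factor to tube #5)/(factor to tube #3) = 5.462 × 10^7/52502 = 1.04 × 10^3

1.04 × 10^3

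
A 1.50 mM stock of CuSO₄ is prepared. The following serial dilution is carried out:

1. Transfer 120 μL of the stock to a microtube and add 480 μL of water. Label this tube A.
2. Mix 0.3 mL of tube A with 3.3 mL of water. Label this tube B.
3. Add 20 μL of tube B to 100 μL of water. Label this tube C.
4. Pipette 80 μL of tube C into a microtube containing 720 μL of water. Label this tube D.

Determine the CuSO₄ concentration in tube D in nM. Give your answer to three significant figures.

417 nM

Step 1: 120 μL + 480 μL = 600 μL total → factor 600/120 = 5
Step 2: 0.3 mL + 3.3 mL = 3.6 mL total → factor 3.6/0.3 = 12
Step 3: 20 μL + 100 μL = 120 μL total → factor 120/20 = 6
Step 4: 80 μL + 720 μL = 800 μL total → factor 800/80 = 10
Overall dilution factor = 5 × 12 × 6 × 10 = 3600
Final = 1.50 mM / 3600 = 0.0004167 mM = 417 nM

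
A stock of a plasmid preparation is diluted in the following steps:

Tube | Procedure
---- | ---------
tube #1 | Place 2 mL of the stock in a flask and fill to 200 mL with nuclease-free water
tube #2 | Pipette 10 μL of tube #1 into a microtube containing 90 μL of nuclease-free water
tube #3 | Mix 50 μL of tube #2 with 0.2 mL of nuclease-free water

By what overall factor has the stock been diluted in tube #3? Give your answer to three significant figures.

Step 1: 2 mL brought to 200 mL → factor 200/2 = 100
Step 2: 10 μL + 90 μL = 100 μL total → factor 100/10 = 10
Step 3: 50 μL + 0.2 mL = 250 μL total → factor 250/50 = 5
Overall dilution factor = 100 × 10 × 5 = 5000

5.00 × 10^3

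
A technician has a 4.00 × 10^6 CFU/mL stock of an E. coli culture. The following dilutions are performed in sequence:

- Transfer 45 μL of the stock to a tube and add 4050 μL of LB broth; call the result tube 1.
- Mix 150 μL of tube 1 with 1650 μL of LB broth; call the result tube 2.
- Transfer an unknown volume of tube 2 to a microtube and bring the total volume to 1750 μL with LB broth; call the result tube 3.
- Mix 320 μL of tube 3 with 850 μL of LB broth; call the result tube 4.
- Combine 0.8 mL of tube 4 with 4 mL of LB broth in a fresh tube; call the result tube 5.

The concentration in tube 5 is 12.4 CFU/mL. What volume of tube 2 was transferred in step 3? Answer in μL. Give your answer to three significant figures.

Step 1: 45 μL + 4050 μL = 4095 μL total → factor 4095/45 = 91
Step 2: 150 μL + 1650 μL = 1800 μL total → factor 1800/150 = 12
Step 3: v brought to 1750 μL → factor = 1750 μL/v
Step 4: 320 μL + 850 μL = 1170 μL total → factor 1170/320 = 3.6562
Step 5: 0.8 mL + 4 mL = 4.8 mL total → factor 4.8/0.8 = 6
Product of known-step factors = 23956
Overall factor = 4.00 × 10^6 CFU/mL / (12.4 CFU/mL) = 3.2258 × 10^5
Step-3 factor = 3.2258 × 10^5 / 23956 = 13.466
v = 1750 μL / 13.466 = 130 μL

130 μL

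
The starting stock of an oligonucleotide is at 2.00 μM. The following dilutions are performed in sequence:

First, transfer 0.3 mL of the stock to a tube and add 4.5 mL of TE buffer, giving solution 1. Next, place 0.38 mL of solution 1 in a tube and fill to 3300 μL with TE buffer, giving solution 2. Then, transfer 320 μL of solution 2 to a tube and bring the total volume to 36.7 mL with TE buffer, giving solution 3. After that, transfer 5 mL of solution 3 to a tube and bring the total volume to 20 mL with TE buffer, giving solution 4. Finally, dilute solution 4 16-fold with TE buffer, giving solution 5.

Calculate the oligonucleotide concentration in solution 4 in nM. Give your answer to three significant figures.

0.0314 nM

Step 1: 0.3 mL + 4.5 mL = 4.8 mL total → factor 4.8/0.3 = 16
Step 2: 0.38 mL brought to 3300 μL → factor 3.3/0.38 = 8.6842
Step 3: 320 μL brought to 36.7 mL → factor 36700/320 = 114.69
Step 4: 5 mL brought to 20 mL → factor 20/5 = 4
Dilution factor through solution 4 = 16 × 8.6842 × 114.69 × 4 = 63742
[solution 4] = 2.00 μM / 63742 = 3.138 × 10^-5 μM = 0.0314 nM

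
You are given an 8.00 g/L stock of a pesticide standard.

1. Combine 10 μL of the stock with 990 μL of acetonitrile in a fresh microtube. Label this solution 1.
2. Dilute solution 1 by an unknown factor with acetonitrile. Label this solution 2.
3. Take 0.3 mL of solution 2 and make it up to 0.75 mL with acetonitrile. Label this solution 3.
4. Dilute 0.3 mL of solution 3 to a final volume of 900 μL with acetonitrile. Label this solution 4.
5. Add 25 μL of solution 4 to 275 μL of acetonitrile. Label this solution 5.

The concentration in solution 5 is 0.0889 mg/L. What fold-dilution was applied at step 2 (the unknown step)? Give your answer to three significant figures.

10.0-fold

Step 1: 10 μL + 990 μL = 1000 μL total → factor 1000/10 = 100
Step 2: unknown factor x
Step 3: 0.3 mL brought to 0.75 mL → factor 0.75/0.3 = 2.5
Step 4: 0.3 mL brought to 900 μL → factor 0.9/0.3 = 3
Step 5: 25 μL + 275 μL = 300 μL total → factor 300/25 = 12
Product of known-step factors = 9000
Overall factor = 8.00 g/L / (0.0889 mg/L) = 89989
x = 89989 / 9000 = 10.0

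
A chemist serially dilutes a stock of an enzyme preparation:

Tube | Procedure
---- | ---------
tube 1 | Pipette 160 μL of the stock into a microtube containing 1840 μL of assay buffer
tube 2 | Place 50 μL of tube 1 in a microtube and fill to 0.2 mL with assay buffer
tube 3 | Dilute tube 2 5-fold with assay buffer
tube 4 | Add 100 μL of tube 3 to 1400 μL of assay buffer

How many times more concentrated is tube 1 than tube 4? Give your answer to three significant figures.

300

Step 1: 160 μL + 1840 μL = 2000 μL total → factor 2000/160 = 12.5
Step 2: 50 μL brought to 0.2 mL → factor 200/50 = 4
Step 3: 5-fold → factor 5
Step 4: 100 μL + 1400 μL = 1500 μL total → factor 1500/100 = 15
Dilution factor to tube 1 = 12.5; to tube 4 = 3750
[tube 1]/[tube 4] = (factor to tube 4)/(factor to tube 1) = 3750/12.5 = 300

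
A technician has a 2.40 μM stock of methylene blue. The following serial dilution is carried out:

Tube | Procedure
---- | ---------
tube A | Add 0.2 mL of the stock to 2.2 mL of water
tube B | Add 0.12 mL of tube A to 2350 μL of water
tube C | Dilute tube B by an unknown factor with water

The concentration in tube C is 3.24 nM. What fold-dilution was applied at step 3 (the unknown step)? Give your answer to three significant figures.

Step 1: 0.2 mL + 2.2 mL = 2.4 mL total → factor 2.4/0.2 = 12
Step 2: 0.12 mL + 2350 μL = 2.47 mL total → factor 2.47/0.12 = 20.583
Step 3: unknown factor x
Product of known-step factors = 247
Overall factor = 2.40 μM / (3.24 nM) = 740.74
x = 740.74 / 247 = 3.00

3.00-fold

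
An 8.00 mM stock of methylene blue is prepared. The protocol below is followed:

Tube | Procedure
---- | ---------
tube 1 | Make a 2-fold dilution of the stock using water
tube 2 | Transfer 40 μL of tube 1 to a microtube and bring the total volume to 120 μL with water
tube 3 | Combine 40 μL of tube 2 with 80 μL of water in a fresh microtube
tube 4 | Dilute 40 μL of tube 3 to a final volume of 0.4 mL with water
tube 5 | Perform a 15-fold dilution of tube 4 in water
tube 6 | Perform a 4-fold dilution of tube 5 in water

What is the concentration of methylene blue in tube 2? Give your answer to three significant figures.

1.33 mM

Step 1: 2-fold → factor 2
Step 2: 40 μL brought to 120 μL → factor 120/40 = 3
Dilution factor through tube 2 = 2 × 3 = 6
[tube 2] = 8.00 mM / 6 = 1.33 mM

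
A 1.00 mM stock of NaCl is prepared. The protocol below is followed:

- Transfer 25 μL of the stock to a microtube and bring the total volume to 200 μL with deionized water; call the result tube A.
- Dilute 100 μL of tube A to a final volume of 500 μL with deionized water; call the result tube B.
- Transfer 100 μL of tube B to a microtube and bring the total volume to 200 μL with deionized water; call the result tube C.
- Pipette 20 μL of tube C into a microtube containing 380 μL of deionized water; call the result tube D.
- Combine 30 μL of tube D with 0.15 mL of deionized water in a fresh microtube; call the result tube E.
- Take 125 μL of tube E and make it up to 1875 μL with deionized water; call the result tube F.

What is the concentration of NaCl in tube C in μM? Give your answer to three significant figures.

Step 1: 25 μL brought to 200 μL → factor 200/25 = 8
Step 2: 100 μL brought to 500 μL → factor 500/100 = 5
Step 3: 100 μL brought to 200 μL → factor 200/100 = 2
Dilution factor through tube C = 8 × 5 × 2 = 80
[tube C] = 1.00 mM / 80 = 0.01250 mM = 12.5 μM

12.5 μM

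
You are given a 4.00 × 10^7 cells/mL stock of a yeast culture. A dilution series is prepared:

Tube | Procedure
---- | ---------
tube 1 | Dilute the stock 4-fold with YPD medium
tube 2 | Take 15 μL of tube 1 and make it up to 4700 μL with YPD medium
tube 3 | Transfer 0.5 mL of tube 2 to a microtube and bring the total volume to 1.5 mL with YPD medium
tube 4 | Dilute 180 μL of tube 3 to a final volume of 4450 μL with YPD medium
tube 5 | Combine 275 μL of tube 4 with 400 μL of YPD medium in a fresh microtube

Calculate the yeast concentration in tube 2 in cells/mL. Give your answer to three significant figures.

Step 1: 4-fold → factor 4
Step 2: 15 μL brought to 4700 μL → factor 4700/15 = 313.33
Dilution factor through tube 2 = 4 × 313.33 = 1253.3
[tube 2] = 4.00 × 10^7 cells/mL / 1253.3 = 3.19 × 10^4 cells/mL

3.19 × 10^4 cells/mL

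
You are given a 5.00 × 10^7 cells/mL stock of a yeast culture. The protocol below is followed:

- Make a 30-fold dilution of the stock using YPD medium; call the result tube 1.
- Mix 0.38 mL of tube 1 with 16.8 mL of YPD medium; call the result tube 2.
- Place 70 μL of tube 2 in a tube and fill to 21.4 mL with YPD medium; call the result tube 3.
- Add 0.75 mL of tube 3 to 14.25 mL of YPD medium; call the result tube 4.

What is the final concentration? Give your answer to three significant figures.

Step 1: 30-fold → factor 30
Step 2: 0.38 mL + 16.8 mL = 17.18 mL total → factor 17.18/0.38 = 45.211
Step 3: 70 μL brought to 21.4 mL → factor 21400/70 = 305.71
Step 4: 0.75 mL + 14.25 mL = 15 mL total → factor 15/0.75 = 20
Overall dilution factor = 30 × 45.211 × 305.71 × 20 = 8.2929 × 10^6
Final = 5.00 × 10^7 cells/mL / 8.2929 × 10^6 = 6.03 cells/mL

6.03 cells/mL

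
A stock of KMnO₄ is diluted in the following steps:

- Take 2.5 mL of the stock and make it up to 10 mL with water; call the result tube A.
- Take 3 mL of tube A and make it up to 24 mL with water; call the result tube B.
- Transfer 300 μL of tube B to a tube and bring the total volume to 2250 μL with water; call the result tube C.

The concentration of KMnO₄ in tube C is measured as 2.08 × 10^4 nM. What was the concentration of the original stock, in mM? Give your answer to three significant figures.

4.99 mM

Step 1: 2.5 mL brought to 10 mL → factor 10/2.5 = 4
Step 2: 3 mL brought to 24 mL → factor 24/3 = 8
Step 3: 300 μL brought to 2250 μL → factor 2250/300 = 7.5
Overall dilution factor = 4 × 8 × 7.5 = 240
Stock = 2.08 × 10^4 nM × 240 = 4.992 × 10^6 nM = 4.99 mM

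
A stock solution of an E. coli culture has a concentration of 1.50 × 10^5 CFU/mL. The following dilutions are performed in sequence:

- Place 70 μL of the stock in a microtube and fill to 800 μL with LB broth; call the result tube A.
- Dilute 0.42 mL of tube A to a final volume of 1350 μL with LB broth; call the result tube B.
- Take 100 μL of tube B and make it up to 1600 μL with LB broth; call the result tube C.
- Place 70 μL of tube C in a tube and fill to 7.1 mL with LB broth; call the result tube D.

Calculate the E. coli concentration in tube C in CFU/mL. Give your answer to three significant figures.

Step 1: 70 μL brought to 800 μL → factor 800/70 = 11.429
Step 2: 0.42 mL brought to 1350 μL → factor 1.35/0.42 = 3.2143
Step 3: 100 μL brought to 1600 μL → factor 1600/100 = 16
Dilution factor through tube C = 11.429 × 3.2143 × 16 = 587.76
[tube C] = 1.50 × 10^5 CFU/mL / 587.76 = 255 CFU/mL

255 CFU/mL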